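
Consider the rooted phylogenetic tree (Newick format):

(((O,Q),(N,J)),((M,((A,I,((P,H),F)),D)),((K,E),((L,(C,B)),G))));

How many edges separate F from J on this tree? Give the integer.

9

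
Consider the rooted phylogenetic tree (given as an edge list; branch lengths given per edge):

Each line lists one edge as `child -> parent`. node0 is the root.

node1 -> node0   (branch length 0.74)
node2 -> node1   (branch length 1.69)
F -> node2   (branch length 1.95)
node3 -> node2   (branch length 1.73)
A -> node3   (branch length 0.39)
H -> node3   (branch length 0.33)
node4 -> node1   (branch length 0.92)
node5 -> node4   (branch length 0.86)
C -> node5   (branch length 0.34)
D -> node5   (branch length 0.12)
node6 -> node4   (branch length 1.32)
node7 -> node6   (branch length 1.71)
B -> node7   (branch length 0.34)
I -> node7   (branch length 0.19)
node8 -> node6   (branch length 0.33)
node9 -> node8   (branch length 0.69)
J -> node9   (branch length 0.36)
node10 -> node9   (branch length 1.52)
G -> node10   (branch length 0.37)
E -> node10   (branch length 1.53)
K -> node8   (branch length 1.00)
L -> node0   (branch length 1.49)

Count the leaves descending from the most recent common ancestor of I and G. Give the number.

6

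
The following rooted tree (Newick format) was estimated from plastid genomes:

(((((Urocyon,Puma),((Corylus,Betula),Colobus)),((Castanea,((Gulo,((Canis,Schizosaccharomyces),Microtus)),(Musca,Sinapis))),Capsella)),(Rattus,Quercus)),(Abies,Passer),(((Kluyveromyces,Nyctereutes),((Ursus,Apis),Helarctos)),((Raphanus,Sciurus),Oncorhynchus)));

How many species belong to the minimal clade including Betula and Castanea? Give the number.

13

The MRCA of Betula and Castanea is the node subtending (((Urocyon,Puma),((Corylus,Betula),Colobus)),((Castanea,((Gulo,((Canis,Schizosaccharomyces),Microtus)),(Musca,Sinapis))),Capsella)).
That clade contains 13 terminal taxa: Betula, Canis, Capsella, Castanea, Colobus, Corylus, Gulo, Microtus, Musca, Puma, Schizosaccharomyces, Sinapis, Urocyon.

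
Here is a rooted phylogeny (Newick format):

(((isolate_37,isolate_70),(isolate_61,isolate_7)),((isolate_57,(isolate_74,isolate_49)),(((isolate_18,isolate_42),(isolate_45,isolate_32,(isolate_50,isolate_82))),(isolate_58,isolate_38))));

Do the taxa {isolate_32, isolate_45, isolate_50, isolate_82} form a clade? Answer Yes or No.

The most recent common ancestor of these taxa subtends (isolate_45,isolate_32,(isolate_50,isolate_82)).
That clade has exactly 4 tips — every listed taxon and nothing else — so the group is monophyletic.

Yes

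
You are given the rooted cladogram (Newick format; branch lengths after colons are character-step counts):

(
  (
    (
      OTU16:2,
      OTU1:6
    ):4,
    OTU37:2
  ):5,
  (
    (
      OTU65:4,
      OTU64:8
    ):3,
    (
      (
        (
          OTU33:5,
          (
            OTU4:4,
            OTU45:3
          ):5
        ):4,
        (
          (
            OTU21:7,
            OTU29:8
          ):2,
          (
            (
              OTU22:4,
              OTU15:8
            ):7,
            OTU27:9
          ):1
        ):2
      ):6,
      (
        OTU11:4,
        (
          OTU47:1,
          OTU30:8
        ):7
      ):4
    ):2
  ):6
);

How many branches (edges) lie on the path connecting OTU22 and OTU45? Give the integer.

The MRCA of OTU22 and OTU45 is the node subtending ((OTU33,(OTU4,OTU45)),((OTU21,OTU29),((OTU22,OTU15),OTU27))).
From OTU22 up to that node: 4 branches. From OTU45 up to the same node: 3 branches. Total: 4 + 3 = 7.

7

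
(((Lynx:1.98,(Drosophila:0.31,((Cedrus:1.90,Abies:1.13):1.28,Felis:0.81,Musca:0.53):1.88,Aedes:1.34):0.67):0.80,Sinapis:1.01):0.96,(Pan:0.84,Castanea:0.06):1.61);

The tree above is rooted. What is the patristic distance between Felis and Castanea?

6.79

The path runs Felis → … → MRCA → … → Castanea; the MRCA is the root of the tree.
Branch lengths along that path: 0.81 + 1.88 + 0.67 + 0.80 + 0.96 + 1.61 + 0.06 = 6.79.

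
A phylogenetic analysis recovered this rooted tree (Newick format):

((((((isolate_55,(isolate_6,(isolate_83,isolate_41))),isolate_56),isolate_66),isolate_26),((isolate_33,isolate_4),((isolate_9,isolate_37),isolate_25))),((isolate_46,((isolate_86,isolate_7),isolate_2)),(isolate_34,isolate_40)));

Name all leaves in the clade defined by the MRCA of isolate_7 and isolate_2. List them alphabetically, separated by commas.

isolate_2, isolate_7, isolate_86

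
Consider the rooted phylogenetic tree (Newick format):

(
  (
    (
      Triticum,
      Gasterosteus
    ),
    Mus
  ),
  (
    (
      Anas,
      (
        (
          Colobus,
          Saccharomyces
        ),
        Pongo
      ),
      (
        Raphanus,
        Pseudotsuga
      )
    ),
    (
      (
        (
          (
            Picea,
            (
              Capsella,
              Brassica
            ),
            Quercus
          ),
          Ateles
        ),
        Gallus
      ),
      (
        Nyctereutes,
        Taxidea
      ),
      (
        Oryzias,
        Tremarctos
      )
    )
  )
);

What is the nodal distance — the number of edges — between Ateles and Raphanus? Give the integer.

7

The MRCA of Ateles and Raphanus is the node subtending ((Anas,((Colobus,Saccharomyces),Pongo),(Raphanus,Pseudotsuga)),((((Picea,(Capsella,Brassica),Quercus),Ateles),Gallus),(Nyctereutes,Taxidea),(Oryzias,Tremarctos))).
From Ateles up to that node: 4 branches. From Raphanus up to the same node: 3 branches. Total: 4 + 3 = 7.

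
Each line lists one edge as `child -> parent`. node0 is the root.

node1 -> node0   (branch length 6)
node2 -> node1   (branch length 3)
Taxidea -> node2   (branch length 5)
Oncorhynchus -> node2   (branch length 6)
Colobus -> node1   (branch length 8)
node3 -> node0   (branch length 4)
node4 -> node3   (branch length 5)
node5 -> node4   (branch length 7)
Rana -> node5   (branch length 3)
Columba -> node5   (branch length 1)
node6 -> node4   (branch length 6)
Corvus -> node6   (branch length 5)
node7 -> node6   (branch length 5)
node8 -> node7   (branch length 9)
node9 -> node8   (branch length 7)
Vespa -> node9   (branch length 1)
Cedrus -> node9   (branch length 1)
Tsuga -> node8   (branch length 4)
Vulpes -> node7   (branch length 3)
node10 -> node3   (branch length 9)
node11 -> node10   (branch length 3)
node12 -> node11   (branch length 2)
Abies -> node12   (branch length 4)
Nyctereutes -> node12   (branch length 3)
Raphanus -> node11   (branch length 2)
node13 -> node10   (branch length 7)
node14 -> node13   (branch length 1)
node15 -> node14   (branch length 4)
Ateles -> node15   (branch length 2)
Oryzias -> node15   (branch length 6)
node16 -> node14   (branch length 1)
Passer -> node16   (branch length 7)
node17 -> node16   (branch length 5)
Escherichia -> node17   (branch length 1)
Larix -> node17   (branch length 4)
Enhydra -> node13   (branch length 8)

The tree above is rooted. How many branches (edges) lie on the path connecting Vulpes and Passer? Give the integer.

9

The MRCA of Vulpes and Passer is the node subtending (((Rana,Columba),(Corvus,(((Vespa,Cedrus),Tsuga),Vulpes))),(((Abies,Nyctereutes),Raphanus),(((Ateles,Oryzias),(Passer,(Escherichia,Larix))),Enhydra))).
From Vulpes up to that node: 4 branches. From Passer up to the same node: 5 branches. Total: 4 + 5 = 9.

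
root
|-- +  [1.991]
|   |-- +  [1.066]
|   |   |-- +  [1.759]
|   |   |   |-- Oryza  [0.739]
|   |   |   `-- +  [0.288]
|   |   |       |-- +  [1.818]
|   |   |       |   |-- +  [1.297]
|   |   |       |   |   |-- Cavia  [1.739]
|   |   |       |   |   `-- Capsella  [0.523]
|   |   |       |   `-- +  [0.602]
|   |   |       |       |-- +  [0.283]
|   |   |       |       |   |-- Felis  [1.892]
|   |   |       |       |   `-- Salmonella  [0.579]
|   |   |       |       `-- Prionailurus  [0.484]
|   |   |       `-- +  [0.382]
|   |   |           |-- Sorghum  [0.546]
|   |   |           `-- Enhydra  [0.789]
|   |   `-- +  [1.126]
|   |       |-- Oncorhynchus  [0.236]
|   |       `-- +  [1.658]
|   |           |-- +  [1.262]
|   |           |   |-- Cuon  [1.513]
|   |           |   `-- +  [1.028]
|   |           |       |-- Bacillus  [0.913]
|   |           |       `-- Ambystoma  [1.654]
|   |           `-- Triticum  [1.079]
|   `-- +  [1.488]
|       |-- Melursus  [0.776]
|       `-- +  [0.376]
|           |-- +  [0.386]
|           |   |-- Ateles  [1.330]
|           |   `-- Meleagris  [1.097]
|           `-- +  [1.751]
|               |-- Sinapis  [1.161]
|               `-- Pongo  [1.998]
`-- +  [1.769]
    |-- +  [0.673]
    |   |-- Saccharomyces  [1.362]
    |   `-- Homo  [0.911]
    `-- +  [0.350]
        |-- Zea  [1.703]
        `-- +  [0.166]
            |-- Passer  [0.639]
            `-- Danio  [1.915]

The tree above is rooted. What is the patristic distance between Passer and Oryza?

The path runs Passer → … → MRCA → … → Oryza; the MRCA is the root of the tree.
Branch lengths along that path: 0.639 + 0.166 + 0.350 + 1.769 + 1.991 + 1.066 + 1.759 + 0.739 = 8.479.

8.479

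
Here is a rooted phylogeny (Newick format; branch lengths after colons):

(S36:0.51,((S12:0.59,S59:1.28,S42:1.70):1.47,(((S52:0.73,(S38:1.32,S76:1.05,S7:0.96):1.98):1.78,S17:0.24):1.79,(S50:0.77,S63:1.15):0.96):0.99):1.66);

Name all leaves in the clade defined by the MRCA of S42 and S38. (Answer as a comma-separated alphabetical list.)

S12, S17, S38, S42, S50, S52, S59, S63, S7, S76

Tracing S42: it sits inside (S12,S59,S42).
Tracing S38: it sits inside (S38,S76,S7).
The smallest clade enclosing both is ((S12,S59,S42),(((S52,(S38,S76,S7)),S17),(S50,S63))); the answer is its 10 terminal taxa in alphabetical order.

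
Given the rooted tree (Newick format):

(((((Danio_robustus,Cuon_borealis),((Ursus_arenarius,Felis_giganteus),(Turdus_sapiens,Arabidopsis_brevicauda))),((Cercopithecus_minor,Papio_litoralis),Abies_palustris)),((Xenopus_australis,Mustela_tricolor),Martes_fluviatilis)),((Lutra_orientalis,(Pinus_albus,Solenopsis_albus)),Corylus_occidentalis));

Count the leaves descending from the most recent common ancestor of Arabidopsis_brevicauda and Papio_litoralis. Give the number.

9

The MRCA of Arabidopsis_brevicauda and Papio_litoralis is the node subtending (((Danio_robustus,Cuon_borealis),((Ursus_arenarius,Felis_giganteus),(Turdus_sapiens,Arabidopsis_brevicauda))),((Cercopithecus_minor,Papio_litoralis),Abies_palustris)).
That clade contains 9 terminal taxa: Abies_palustris, Arabidopsis_brevicauda, Cercopithecus_minor, Cuon_borealis, Danio_robustus, Felis_giganteus, Papio_litoralis, Turdus_sapiens, Ursus_arenarius.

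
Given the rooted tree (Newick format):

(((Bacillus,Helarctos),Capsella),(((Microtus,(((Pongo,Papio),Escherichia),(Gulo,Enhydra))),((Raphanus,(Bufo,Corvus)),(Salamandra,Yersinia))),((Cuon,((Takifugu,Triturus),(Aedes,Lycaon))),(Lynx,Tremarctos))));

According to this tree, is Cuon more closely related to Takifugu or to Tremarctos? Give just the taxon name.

Takifugu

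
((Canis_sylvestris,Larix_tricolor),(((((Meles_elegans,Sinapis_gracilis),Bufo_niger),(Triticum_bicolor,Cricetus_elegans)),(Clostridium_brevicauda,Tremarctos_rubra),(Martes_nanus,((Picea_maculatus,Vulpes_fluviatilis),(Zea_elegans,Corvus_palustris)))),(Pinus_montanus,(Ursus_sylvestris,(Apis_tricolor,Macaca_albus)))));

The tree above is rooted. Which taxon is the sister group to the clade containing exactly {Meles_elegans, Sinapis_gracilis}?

Bufo_niger

The clade containing exactly {Meles_elegans, Sinapis_gracilis} attaches to the tree at the node subtending ((Meles_elegans,Sinapis_gracilis),Bufo_niger).
The other lineage descending from that same node — the sister group — is the single tip Bufo_niger.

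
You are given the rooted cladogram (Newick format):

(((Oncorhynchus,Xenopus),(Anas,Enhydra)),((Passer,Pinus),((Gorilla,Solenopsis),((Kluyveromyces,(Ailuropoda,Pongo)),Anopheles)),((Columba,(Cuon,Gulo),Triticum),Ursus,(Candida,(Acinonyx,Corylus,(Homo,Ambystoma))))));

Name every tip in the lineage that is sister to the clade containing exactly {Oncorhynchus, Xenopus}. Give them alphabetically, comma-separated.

Anas, Enhydra

The clade containing exactly {Oncorhynchus, Xenopus} attaches to the tree at the node subtending ((Oncorhynchus,Xenopus),(Anas,Enhydra)).
The other lineage descending from that same node — the sister group — is (Anas,Enhydra); its 2 tips in alphabetical order are the answer.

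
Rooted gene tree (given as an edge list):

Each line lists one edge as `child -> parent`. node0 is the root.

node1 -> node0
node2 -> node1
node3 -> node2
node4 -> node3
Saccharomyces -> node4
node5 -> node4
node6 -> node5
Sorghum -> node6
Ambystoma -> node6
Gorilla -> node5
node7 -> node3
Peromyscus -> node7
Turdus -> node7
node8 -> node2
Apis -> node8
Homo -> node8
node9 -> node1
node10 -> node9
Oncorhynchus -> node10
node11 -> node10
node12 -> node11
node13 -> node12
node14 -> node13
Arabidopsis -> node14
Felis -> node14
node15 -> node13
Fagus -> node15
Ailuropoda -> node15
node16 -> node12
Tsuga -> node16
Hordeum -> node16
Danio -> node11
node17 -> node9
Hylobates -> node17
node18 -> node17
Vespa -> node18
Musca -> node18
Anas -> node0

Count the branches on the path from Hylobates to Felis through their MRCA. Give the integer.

The MRCA of Hylobates and Felis is the node subtending ((Oncorhynchus,((((Arabidopsis,Felis),(Fagus,Ailuropoda)),(Tsuga,Hordeum)),Danio)),(Hylobates,(Vespa,Musca))).
From Hylobates up to that node: 2 branches. From Felis up to the same node: 6 branches. Total: 2 + 6 = 8.

8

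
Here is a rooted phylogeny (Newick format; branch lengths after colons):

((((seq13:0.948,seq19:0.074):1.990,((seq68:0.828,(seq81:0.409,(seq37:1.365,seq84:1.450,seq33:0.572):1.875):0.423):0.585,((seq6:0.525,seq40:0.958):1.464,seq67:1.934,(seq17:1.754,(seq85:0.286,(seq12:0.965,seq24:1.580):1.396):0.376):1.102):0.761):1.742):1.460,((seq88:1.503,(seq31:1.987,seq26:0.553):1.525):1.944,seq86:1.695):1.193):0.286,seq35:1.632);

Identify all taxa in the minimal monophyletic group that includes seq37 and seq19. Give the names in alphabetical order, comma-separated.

Tracing seq37: it sits inside (seq37,seq84,seq33).
Tracing seq19: it sits inside (seq13,seq19).
The smallest clade enclosing both is ((seq13,seq19),((seq68,(seq81,(seq37,seq84,seq33))),((seq6,seq40),seq67,(seq17,(seq85,(seq12,seq24)))))); the answer is its 14 terminal taxa in alphabetical order.

seq12, seq13, seq17, seq19, seq24, seq33, seq37, seq40, seq6, seq67, seq68, seq81, seq84, seq85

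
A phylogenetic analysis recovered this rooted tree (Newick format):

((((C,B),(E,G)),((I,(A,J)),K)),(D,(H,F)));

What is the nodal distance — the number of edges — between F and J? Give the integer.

8

The MRCA of F and J is the root of the tree.
From F up to that node: 3 branches. From J up to the same node: 5 branches. Total: 3 + 5 = 8.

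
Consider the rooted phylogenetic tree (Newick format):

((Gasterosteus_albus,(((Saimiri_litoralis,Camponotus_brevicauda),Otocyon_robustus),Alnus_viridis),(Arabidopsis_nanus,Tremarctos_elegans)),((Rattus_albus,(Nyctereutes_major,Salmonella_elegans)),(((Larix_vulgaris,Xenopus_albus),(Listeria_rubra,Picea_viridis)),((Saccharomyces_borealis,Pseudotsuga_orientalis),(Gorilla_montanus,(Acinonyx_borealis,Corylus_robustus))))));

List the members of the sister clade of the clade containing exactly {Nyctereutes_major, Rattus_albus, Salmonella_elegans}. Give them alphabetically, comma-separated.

Acinonyx_borealis, Corylus_robustus, Gorilla_montanus, Larix_vulgaris, Listeria_rubra, Picea_viridis, Pseudotsuga_orientalis, Saccharomyces_borealis, Xenopus_albus

The clade containing exactly {Nyctereutes_major, Rattus_albus, Salmonella_elegans} attaches to the tree at the node subtending ((Rattus_albus,(Nyctereutes_major,Salmonella_elegans)),(((Larix_vulgaris,Xenopus_albus),(Listeria_rubra,Picea_viridis)),((Saccharomyces_borealis,Pseudotsuga_orientalis),(Gorilla_montanus,(Acinonyx_borealis,Corylus_robustus))))).
The other lineage descending from that same node — the sister group — is (((Larix_vulgaris,Xenopus_albus),(Listeria_rubra,Picea_viridis)),((Saccharomyces_borealis,Pseudotsuga_orientalis),(Gorilla_montanus,(Acinonyx_borealis,Corylus_robustus)))); its 9 tips in alphabetical order are the answer.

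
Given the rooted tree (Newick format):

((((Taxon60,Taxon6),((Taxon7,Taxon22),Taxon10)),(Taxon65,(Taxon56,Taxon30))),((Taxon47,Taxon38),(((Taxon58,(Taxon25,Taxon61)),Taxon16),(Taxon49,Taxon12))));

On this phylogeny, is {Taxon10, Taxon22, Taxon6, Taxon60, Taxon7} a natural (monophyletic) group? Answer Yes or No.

The most recent common ancestor of these taxa subtends ((Taxon60,Taxon6),((Taxon7,Taxon22),Taxon10)).
That clade has exactly 5 tips — every listed taxon and nothing else — so the group is monophyletic.

Yes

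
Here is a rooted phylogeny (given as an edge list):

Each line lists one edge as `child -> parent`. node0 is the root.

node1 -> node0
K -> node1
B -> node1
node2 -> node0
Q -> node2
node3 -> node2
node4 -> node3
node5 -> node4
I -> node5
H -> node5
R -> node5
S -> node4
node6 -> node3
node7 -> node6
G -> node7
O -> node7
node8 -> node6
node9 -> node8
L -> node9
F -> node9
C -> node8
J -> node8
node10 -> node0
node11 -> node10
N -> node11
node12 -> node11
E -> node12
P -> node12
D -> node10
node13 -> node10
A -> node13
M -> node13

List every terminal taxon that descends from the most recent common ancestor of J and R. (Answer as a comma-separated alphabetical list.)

C, F, G, H, I, J, L, O, R, S

Tracing J: it sits inside ((L,F),C,J).
Tracing R: it sits inside (I,H,R).
The smallest clade enclosing both is (((I,H,R),S),((G,O),((L,F),C,J))); the answer is its 10 terminal taxa in alphabetical order.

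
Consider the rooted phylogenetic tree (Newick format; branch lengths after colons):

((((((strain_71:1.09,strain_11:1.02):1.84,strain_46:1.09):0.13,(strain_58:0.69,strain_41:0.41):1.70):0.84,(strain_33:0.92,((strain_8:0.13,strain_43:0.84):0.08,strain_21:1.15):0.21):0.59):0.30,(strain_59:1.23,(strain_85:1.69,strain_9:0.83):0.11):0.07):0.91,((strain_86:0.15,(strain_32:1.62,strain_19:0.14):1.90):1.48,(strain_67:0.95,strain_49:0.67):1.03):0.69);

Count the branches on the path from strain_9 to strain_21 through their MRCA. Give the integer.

The MRCA of strain_9 and strain_21 is the node subtending (((((strain_71,strain_11),strain_46),(strain_58,strain_41)),(strain_33,((strain_8,strain_43),strain_21))),(strain_59,(strain_85,strain_9))).
From strain_9 up to that node: 3 branches. From strain_21 up to the same node: 4 branches. Total: 3 + 4 = 7.

7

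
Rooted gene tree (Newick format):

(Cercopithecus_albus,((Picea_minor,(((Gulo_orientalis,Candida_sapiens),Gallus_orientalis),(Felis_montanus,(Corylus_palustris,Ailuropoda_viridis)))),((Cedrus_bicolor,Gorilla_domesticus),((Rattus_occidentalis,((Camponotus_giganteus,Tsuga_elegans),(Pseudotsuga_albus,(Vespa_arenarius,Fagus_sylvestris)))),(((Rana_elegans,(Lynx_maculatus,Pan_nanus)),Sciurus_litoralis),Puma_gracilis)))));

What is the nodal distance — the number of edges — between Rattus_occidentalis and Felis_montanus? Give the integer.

8

The MRCA of Rattus_occidentalis and Felis_montanus is the node subtending ((Picea_minor,(((Gulo_orientalis,Candida_sapiens),Gallus_orientalis),(Felis_montanus,(Corylus_palustris,Ailuropoda_viridis)))),((Cedrus_bicolor,Gorilla_domesticus),((Rattus_occidentalis,((Camponotus_giganteus,Tsuga_elegans),(Pseudotsuga_albus,(Vespa_arenarius,Fagus_sylvestris)))),(((Rana_elegans,(Lynx_maculatus,Pan_nanus)),Sciurus_litoralis),Puma_gracilis)))).
From Rattus_occidentalis up to that node: 4 branches. From Felis_montanus up to the same node: 4 branches. Total: 4 + 4 = 8.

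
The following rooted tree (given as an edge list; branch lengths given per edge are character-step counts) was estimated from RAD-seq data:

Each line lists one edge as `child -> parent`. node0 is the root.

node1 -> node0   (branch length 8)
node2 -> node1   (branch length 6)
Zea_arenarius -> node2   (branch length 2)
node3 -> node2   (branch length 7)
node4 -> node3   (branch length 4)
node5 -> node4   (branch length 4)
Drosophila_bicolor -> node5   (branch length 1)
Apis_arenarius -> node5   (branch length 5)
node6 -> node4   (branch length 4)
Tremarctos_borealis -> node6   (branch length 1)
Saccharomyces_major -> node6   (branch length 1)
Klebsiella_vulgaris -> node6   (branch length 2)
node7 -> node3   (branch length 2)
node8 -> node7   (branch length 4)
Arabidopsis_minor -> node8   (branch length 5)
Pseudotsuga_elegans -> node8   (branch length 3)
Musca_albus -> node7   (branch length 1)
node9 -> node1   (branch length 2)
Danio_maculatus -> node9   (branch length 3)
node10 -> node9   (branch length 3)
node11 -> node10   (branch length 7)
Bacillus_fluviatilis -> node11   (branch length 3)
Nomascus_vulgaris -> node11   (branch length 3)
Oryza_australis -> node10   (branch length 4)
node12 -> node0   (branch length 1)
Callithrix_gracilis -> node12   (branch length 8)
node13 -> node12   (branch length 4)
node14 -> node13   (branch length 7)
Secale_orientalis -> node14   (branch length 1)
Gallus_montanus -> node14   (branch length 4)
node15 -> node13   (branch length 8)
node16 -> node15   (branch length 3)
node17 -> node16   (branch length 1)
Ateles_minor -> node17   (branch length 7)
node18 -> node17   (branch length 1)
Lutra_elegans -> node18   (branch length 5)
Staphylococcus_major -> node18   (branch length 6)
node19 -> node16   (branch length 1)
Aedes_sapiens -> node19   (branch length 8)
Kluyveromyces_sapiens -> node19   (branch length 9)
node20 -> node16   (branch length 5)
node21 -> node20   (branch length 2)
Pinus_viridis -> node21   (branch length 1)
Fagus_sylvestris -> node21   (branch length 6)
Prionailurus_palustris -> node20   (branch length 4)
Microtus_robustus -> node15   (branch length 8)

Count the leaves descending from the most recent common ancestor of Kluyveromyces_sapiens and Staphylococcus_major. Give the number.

8

The MRCA of Kluyveromyces_sapiens and Staphylococcus_major is the node subtending ((Ateles_minor,(Lutra_elegans,Staphylococcus_major)),(Aedes_sapiens,Kluyveromyces_sapiens),((Pinus_viridis,Fagus_sylvestris),Prionailurus_palustris)).
That clade contains 8 terminal taxa: Aedes_sapiens, Ateles_minor, Fagus_sylvestris, Kluyveromyces_sapiens, Lutra_elegans, Pinus_viridis, Prionailurus_palustris, Staphylococcus_major.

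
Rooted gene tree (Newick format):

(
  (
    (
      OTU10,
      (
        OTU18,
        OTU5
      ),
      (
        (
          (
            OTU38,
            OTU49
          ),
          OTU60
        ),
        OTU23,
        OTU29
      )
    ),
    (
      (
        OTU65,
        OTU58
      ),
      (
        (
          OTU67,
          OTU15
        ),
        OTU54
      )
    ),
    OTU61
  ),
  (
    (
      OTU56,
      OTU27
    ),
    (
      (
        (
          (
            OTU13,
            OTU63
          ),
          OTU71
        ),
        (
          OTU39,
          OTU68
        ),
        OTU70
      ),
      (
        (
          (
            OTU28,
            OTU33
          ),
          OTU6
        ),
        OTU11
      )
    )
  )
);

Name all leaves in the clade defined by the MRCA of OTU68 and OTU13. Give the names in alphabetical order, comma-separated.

OTU13, OTU39, OTU63, OTU68, OTU70, OTU71

Tracing OTU68: it sits inside (OTU39,OTU68).
Tracing OTU13: it sits inside (OTU13,OTU63).
The smallest clade enclosing both is (((OTU13,OTU63),OTU71),(OTU39,OTU68),OTU70); the answer is its 6 terminal taxa in alphabetical order.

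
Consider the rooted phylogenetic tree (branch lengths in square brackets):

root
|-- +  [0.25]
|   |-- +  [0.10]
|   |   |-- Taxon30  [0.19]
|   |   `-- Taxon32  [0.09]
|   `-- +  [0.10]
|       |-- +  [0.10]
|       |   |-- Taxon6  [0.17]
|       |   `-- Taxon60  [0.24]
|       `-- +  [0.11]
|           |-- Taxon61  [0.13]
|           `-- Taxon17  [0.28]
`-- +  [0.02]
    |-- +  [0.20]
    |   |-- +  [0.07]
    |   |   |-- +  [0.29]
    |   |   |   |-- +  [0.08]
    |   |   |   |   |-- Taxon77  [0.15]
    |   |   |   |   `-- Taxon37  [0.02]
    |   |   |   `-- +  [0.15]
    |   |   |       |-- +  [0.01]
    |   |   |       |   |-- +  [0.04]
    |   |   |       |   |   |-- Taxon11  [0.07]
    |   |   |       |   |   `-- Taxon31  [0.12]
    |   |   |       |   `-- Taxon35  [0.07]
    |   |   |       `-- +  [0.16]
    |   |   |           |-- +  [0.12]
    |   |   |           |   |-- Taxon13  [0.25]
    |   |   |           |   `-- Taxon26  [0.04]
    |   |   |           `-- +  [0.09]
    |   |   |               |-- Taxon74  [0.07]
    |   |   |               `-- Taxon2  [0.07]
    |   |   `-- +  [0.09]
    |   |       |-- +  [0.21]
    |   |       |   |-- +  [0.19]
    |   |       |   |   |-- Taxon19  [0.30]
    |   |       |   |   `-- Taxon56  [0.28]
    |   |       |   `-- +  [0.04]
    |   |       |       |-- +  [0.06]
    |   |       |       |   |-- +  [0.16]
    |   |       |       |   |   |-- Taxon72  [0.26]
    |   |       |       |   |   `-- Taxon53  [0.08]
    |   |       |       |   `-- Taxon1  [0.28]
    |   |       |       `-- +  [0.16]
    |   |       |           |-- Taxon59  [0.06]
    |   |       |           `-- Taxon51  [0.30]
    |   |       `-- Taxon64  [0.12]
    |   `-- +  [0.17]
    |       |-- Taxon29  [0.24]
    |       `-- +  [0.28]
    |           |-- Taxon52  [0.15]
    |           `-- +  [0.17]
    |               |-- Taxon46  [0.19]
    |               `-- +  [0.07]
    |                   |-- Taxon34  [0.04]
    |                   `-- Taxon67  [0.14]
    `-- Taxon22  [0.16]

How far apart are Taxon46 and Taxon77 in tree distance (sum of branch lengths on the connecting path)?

1.40

The path runs Taxon46 → … → MRCA → … → Taxon77; the MRCA is the node subtending ((((Taxon77,Taxon37),(((Taxon11,Taxon31),Taxon35),((Taxon13,Taxon26),(Taxon74,Taxon2)))),(((Taxon19,Taxon56),(((Taxon72,Taxon53),Taxon1),(Taxon59,Taxon51))),Taxon64)),(Taxon29,(Taxon52,(Taxon46,(Taxon34,Taxon67))))).
Branch lengths along that path: 0.19 + 0.17 + 0.28 + 0.17 + 0.07 + 0.29 + 0.08 + 0.15 = 1.40.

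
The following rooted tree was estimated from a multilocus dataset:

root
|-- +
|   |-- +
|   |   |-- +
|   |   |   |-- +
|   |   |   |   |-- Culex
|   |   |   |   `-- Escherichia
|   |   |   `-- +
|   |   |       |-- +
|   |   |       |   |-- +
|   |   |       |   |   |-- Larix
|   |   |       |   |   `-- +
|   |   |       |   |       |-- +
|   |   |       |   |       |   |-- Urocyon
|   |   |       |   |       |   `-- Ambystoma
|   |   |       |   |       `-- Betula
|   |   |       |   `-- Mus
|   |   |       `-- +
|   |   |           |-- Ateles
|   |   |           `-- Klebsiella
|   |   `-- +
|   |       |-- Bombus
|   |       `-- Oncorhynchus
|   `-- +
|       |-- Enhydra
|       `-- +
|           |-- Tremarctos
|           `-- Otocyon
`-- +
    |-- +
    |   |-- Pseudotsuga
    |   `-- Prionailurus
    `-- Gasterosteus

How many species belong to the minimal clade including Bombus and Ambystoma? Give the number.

11

The MRCA of Bombus and Ambystoma is the node subtending (((Culex,Escherichia),(((Larix,((Urocyon,Ambystoma),Betula)),Mus),(Ateles,Klebsiella))),(Bombus,Oncorhynchus)).
That clade contains 11 terminal taxa: Ambystoma, Ateles, Betula, Bombus, Culex, Escherichia, Klebsiella, Larix, Mus, Oncorhynchus, Urocyon.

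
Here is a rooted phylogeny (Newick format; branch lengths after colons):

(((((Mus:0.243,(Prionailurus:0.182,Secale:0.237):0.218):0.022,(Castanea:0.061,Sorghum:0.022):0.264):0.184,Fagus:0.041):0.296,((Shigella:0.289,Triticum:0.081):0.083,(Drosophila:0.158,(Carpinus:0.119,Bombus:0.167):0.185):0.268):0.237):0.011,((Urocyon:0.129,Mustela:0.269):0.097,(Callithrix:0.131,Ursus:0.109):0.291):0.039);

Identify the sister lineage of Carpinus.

Bombus

Carpinus attaches to the tree at the node subtending (Carpinus,Bombus).
The other lineage descending from that same node — the sister group — is the single tip Bombus.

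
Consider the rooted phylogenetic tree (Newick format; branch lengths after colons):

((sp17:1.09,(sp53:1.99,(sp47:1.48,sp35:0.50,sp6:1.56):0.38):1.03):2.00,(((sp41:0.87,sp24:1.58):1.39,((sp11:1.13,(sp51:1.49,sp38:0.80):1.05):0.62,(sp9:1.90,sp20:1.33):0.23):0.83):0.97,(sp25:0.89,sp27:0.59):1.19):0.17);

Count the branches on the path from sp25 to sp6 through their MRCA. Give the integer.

The MRCA of sp25 and sp6 is the root of the tree.
From sp25 up to that node: 3 branches. From sp6 up to the same node: 4 branches. Total: 3 + 4 = 7.

7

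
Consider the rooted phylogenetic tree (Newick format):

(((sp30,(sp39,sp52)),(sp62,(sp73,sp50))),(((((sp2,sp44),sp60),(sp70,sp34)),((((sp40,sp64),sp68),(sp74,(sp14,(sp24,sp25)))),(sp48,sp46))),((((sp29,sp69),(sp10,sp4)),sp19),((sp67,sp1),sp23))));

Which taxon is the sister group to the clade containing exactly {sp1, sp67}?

The clade containing exactly {sp1, sp67} attaches to the tree at the node subtending ((sp67,sp1),sp23).
The other lineage descending from that same node — the sister group — is the single tip sp23.

sp23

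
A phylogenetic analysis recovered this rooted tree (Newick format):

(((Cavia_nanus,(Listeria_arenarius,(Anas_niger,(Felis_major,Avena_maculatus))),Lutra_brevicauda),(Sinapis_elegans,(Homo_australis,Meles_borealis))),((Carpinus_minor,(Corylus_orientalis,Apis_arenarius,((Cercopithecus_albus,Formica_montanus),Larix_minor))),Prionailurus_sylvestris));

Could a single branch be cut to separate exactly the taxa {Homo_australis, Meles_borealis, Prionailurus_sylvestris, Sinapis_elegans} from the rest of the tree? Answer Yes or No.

The MRCA of the listed taxa is the root, so the smallest clade containing them is the whole tree.
That clade also contains Anas_niger, Apis_arenarius, Avena_maculatus, Carpinus_minor, Cavia_nanus, Cercopithecus_albus, Corylus_orientalis, Felis_major, Formica_montanus, Larix_minor, Listeria_arenarius, Lutra_brevicauda, which are not in the proposed group, so the group is not monophyletic.

No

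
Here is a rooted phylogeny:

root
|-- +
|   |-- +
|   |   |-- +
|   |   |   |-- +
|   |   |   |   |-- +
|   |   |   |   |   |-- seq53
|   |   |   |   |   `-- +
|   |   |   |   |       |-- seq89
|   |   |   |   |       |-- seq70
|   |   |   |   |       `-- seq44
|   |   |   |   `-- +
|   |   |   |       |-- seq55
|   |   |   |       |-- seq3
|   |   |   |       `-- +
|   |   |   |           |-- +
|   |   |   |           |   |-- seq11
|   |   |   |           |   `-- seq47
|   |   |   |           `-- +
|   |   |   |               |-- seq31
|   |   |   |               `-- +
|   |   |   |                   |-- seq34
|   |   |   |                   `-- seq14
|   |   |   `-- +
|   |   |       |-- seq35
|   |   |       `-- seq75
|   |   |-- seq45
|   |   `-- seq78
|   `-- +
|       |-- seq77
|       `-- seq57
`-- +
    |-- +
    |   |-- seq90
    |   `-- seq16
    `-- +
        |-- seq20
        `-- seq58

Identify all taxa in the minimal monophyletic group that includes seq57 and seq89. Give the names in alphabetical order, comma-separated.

seq11, seq14, seq3, seq31, seq34, seq35, seq44, seq45, seq47, seq53, seq55, seq57, seq70, seq75, seq77, seq78, seq89

Tracing seq57: it sits inside (seq77,seq57).
Tracing seq89: it sits inside (seq89,seq70,seq44).
The smallest clade enclosing both is (((((seq53,(seq89,seq70,seq44)),(seq55,seq3,((seq11,seq47),(seq31,(seq34,seq14))))),(seq35,seq75)),seq45,seq78),(seq77,seq57)); the answer is its 17 terminal taxa in alphabetical order.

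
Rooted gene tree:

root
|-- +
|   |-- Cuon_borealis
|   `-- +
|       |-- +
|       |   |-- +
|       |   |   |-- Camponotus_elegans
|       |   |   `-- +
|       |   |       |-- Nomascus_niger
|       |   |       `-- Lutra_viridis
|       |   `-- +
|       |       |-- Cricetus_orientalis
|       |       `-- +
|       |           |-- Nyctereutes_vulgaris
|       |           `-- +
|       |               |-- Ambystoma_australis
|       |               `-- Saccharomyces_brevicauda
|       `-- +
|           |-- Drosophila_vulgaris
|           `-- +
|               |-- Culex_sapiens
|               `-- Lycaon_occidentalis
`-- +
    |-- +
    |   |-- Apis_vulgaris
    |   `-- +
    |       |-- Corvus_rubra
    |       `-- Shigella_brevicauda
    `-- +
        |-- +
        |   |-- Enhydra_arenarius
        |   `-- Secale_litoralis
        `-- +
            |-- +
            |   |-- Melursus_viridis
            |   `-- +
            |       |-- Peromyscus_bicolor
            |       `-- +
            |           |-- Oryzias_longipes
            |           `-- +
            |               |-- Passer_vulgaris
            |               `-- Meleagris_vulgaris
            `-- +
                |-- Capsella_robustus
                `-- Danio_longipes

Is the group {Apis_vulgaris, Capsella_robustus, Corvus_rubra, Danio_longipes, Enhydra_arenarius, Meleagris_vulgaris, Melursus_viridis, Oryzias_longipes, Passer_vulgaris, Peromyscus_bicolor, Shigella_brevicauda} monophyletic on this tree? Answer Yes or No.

The MRCA of the listed taxa subtends ((Apis_vulgaris,(Corvus_rubra,Shigella_brevicauda)),((Enhydra_arenarius,Secale_litoralis),((Melursus_viridis,(Peromyscus_bicolor,(Oryzias_longipes,(Passer_vulgaris,Meleagris_vulgaris)))),(Capsella_robustus,Danio_longipes)))).
That clade also contains Secale_litoralis, which is not in the proposed group, so the group is not monophyletic.

No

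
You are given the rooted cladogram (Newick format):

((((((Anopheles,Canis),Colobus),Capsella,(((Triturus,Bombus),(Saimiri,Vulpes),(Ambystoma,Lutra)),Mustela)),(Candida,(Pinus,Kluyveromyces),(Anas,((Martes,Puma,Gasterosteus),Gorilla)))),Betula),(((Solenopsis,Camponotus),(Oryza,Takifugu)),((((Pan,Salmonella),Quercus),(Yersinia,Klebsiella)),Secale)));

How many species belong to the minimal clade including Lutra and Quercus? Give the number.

The MRCA of Lutra and Quercus is the root, so the clade is the entire tree.
That clade contains 30 terminal taxa: Ambystoma, Anas, Anopheles, Betula, Bombus, Camponotus, Candida, Canis, Capsella, Colobus, Gasterosteus, Gorilla, Klebsiella, Kluyveromyces, Lutra, Martes, Mustela, Oryza, Pan, Pinus, Puma, Quercus, Saimiri, Salmonella, Secale, Solenopsis, Takifugu, Triturus, Vulpes, Yersinia.

30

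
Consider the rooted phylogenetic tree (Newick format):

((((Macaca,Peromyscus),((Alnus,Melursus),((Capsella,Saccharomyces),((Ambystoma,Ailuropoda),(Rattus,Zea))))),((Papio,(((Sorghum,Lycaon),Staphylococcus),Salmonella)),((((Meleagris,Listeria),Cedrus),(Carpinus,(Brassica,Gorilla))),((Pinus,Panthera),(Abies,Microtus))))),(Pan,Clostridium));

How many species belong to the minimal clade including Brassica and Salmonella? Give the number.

The MRCA of Brassica and Salmonella is the node subtending ((Papio,(((Sorghum,Lycaon),Staphylococcus),Salmonella)),((((Meleagris,Listeria),Cedrus),(Carpinus,(Brassica,Gorilla))),((Pinus,Panthera),(Abies,Microtus)))).
That clade contains 15 terminal taxa: Abies, Brassica, Carpinus, Cedrus, Gorilla, Listeria, Lycaon, Meleagris, Microtus, Panthera, Papio, Pinus, Salmonella, Sorghum, Staphylococcus.

15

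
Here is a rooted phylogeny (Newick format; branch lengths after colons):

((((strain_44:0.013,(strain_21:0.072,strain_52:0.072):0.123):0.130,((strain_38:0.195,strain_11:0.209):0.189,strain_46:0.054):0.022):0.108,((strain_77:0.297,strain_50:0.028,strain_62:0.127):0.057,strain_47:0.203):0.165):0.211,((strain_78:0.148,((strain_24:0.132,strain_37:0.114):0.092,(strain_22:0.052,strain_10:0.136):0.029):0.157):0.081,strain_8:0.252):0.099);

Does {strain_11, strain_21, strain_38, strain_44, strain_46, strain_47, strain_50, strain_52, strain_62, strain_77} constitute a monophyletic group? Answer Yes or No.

Yes

The most recent common ancestor of these taxa subtends (((strain_44,(strain_21,strain_52)),((strain_38,strain_11),strain_46)),((strain_77,strain_50,strain_62),strain_47)).
That clade has exactly 10 tips — every listed taxon and nothing else — so the group is monophyletic.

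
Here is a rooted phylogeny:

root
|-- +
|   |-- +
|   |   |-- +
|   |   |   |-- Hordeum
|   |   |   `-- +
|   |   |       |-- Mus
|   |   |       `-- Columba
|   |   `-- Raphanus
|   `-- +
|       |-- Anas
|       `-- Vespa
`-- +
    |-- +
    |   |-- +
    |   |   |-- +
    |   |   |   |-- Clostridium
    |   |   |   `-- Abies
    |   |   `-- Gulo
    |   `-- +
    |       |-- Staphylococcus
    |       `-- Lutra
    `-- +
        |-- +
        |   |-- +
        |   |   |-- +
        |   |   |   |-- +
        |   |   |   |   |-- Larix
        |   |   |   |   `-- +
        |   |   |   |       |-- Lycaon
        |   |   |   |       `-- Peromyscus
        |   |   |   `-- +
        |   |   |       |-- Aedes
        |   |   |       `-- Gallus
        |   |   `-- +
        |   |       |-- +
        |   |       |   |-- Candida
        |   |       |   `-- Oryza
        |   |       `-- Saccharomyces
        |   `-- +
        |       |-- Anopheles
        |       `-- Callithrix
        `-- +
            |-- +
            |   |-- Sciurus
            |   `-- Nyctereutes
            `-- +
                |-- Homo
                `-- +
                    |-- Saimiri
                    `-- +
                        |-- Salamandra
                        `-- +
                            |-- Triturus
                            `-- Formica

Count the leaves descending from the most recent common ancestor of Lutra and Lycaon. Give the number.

22

The MRCA of Lutra and Lycaon is the node subtending ((((Clostridium,Abies),Gulo),(Staphylococcus,Lutra)),(((((Larix,(Lycaon,Peromyscus)),(Aedes,Gallus)),((Candida,Oryza),Saccharomyces)),(Anopheles,Callithrix)),((Sciurus,Nyctereutes),(Homo,(Saimiri,(Salamandra,(Triturus,Formica))))))).
That clade contains 22 terminal taxa: Abies, Aedes, Anopheles, Callithrix, Candida, Clostridium, Formica, Gallus, Gulo, Homo, Larix, Lutra, Lycaon, Nyctereutes, Oryza, Peromyscus, Saccharomyces, Saimiri, Salamandra, Sciurus, Staphylococcus, Triturus.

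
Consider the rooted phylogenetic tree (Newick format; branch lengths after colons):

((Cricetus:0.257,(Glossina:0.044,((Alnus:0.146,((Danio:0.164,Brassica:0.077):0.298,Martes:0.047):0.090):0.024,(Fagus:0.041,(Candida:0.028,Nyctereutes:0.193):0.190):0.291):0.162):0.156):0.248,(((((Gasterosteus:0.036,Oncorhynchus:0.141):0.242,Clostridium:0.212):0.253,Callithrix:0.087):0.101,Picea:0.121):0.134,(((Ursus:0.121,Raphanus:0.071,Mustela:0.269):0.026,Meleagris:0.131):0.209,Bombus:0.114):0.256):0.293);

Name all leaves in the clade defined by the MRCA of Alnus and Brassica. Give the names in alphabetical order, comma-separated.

Alnus, Brassica, Danio, Martes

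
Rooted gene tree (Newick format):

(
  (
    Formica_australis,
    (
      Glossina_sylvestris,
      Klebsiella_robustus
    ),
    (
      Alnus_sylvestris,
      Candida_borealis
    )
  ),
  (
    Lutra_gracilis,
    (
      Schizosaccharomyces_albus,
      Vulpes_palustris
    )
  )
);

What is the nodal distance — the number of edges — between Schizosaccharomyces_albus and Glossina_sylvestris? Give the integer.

6

The MRCA of Schizosaccharomyces_albus and Glossina_sylvestris is the root of the tree.
From Schizosaccharomyces_albus up to that node: 3 branches. From Glossina_sylvestris up to the same node: 3 branches. Total: 3 + 3 = 6.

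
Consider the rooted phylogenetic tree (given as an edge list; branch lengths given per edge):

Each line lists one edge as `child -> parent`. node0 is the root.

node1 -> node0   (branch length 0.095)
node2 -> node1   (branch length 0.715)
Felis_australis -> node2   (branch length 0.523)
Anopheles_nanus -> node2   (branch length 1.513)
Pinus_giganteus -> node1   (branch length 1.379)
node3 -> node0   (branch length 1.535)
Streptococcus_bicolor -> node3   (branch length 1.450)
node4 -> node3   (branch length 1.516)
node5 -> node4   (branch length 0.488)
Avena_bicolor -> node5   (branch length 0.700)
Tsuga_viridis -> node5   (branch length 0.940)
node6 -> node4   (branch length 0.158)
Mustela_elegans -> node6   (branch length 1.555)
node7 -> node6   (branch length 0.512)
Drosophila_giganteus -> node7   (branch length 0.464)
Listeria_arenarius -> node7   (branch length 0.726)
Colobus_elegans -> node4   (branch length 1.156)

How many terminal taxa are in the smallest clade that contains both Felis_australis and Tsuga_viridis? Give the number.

The MRCA of Felis_australis and Tsuga_viridis is the root, so the clade is the entire tree.
That clade contains 10 terminal taxa: Anopheles_nanus, Avena_bicolor, Colobus_elegans, Drosophila_giganteus, Felis_australis, Listeria_arenarius, Mustela_elegans, Pinus_giganteus, Streptococcus_bicolor, Tsuga_viridis.

10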